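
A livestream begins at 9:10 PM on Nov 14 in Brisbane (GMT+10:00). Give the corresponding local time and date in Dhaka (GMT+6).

5:10 PM on November 14

In UTC: 9:10 PM − 10:00 = 11:10 AM on Nov 14.
Dhaka is UTC+6:00: 11:10 AM + 6:00 = 5:10 PM on Nov 14.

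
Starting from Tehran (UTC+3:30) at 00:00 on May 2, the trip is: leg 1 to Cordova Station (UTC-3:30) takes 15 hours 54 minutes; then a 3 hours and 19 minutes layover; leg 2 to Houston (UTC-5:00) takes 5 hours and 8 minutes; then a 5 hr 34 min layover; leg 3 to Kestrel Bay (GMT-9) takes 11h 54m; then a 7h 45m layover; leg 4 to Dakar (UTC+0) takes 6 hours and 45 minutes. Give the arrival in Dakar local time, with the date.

04:49 on May 4

Convert departure to UTC: 00:00 − 3:30 = 20:30 UTC on May 1.
Add 15 hours and 54 minutes leg 1 → 12:24 UTC (May 2).
Add 3 hours and 19 minutes layover in Cordova Station → 15:43 UTC.
Add 5 hours and 8 minutes leg 2 → 20:51 UTC.
Add 5 hours and 34 minutes layover in Houston → 02:25 UTC (May 3).
Add 11 hours 54 minutes leg 3 → 14:19 UTC.
Add 7 hours 45 minutes layover in Kestrel Bay → 22:04 UTC.
Add 6 hours and 45 minutes leg 4 → 04:49 UTC (May 4).
Dakar is UTC+0, so local arrival is the same: 04:49 on May 4.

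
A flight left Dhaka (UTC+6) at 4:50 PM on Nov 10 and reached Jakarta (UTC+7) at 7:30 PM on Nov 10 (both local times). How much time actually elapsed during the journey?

1 hour 40 minutes

Departure in UTC: 4:50 PM − 6:00 = 10:50 AM on Nov 10.
Arrival in UTC: 7:30 PM − 7:00 = 12:30 PM on Nov 10.
Elapsed = 12:30 PM − 10:50 AM = 1 hour 40 minutes.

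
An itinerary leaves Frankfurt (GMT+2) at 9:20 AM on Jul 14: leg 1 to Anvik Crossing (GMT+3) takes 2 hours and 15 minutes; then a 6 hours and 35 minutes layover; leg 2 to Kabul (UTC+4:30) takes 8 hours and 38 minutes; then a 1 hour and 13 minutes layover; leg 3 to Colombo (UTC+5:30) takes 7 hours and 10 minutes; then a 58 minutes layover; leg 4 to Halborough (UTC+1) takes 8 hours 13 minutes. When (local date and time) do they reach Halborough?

Convert departure to UTC: 9:20 AM − 2:00 = 7:20 AM UTC on Jul 14.
Add 2 hours 15 minutes leg 1 → 9:35 AM UTC.
Add 6 hours and 35 minutes layover in Anvik Crossing → 4:10 PM UTC.
Add 8 hours 38 minutes leg 2 → 12:48 AM UTC (Jul 15).
Add 1 hour 13 minutes layover in Kabul → 2:01 AM UTC.
Add 7 hours 10 minutes leg 3 → 9:11 AM UTC.
Add 58 minutes layover in Colombo → 10:09 AM UTC.
Add 8 hours and 13 minutes leg 4 → 6:22 PM UTC.
Halborough is UTC+1:00, so local arrival = 6:22 PM + 1:00 = 7:22 PM on Jul 15.

7:22 PM on Jul 15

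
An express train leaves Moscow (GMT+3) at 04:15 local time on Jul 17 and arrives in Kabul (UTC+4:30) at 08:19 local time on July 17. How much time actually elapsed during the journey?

Departure in UTC: 04:15 − 3:00 = 01:15 on Jul 17.
Arrival in UTC: 08:19 − 4:30 = 03:49 on Jul 17.
Elapsed = 03:49 − 01:15 = 2 hours 34 minutes.

2 hours 34 minutes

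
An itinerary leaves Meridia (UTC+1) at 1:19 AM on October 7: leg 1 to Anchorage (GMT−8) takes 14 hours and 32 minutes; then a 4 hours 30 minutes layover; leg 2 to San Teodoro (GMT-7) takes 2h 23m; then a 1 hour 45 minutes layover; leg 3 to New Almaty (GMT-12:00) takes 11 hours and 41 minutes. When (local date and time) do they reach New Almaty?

Convert departure to UTC: 1:19 AM − 1:00 = 12:19 AM UTC on Oct 7.
Add 14 hours 32 minutes leg 1 → 2:51 PM UTC.
Add 4 hours and 30 minutes layover in Anchorage → 7:21 PM UTC.
Add 2 hours 23 minutes leg 2 → 9:44 PM UTC.
Add 1 hour and 45 minutes layover in San Teodoro → 11:29 PM UTC.
Add 11 hours and 41 minutes leg 3 → 11:10 AM UTC (Oct 8).
New Almaty is UTC−12:00, so local arrival = 11:10 AM − 12:00 = 11:10 PM on Oct 7.

11:10 PM on October 7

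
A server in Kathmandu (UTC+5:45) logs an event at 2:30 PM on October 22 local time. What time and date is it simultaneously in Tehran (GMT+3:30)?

In UTC: 2:30 PM − 5:45 = 8:45 AM on Oct 22.
Tehran is UTC+3:30: 8:45 AM + 3:30 = 12:15 PM on Oct 22.

12:15 PM on October 22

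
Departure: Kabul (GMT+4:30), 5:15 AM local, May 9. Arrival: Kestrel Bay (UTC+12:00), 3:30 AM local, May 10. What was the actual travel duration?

Departure in UTC: 5:15 AM − 4:30 = 12:45 AM on May 9.
Arrival in UTC: 3:30 AM − 12:00 = 3:30 PM on May 9.
Elapsed = 3:30 PM − 12:45 AM = 14 hours 45 minutes.

14 hours 45 minutes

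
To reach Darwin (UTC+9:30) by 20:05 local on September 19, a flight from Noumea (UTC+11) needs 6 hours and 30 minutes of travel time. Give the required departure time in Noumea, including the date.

15:05 on September 19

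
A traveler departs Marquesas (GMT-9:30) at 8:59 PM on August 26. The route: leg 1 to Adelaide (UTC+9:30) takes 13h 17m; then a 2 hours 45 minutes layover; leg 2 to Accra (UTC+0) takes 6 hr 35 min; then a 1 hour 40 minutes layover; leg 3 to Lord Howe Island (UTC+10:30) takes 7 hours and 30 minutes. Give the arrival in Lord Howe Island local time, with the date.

Convert departure to UTC: 8:59 PM + 9:30 = 6:29 AM UTC on Aug 27.
Add 13 hours and 17 minutes leg 1 → 7:46 PM UTC.
Add 2 hours 45 minutes layover in Adelaide → 10:31 PM UTC.
Add 6 hours 35 minutes leg 2 → 5:06 AM UTC (Aug 28).
Add 1 hour 40 minutes layover in Accra → 6:46 AM UTC.
Add 7 hours 30 minutes leg 3 → 2:16 PM UTC.
Lord Howe Island is UTC+10:30, so local arrival = 2:16 PM + 10:30 = 12:46 AM on Aug 29.

12:46 AM on Aug 29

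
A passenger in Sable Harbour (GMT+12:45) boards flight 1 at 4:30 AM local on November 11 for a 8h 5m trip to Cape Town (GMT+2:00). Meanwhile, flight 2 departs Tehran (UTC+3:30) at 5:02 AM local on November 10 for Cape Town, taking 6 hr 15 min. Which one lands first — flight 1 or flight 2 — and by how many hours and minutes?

Flight 1 in UTC: 4:30 AM − 12:45 = 3:45 PM on Nov 10.
+8 hours and 5 minutes → arrive 11:50 PM UTC on Nov 10.
Flight 2 in UTC: 5:02 AM − 3:30 = 1:32 AM on Nov 10.
+6 hours and 15 minutes → arrive 7:47 AM UTC on Nov 10.
Flight 2 lands earlier by 16 hours 3 minutes.

the second, by 16 hours 3 minutes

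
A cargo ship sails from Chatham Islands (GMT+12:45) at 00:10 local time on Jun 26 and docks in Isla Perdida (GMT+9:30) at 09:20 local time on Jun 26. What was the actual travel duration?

12 hours 25 minutes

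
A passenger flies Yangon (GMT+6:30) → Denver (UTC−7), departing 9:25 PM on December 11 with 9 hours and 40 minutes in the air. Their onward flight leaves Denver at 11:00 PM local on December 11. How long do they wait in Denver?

Convert departure to UTC: 9:25 PM − 6:30 = 2:55 PM UTC on Dec 11.
Add 9 hours and 40 minutes flight time → 12:35 AM UTC (Dec 12).
Denver is UTC−7:00, so local arrival = 12:35 AM − 7:00 = 5:35 PM on Dec 11.
Layover = 11:00 PM − 5:35 PM = 5 hours 25 minutes.

5 hours 25 minutes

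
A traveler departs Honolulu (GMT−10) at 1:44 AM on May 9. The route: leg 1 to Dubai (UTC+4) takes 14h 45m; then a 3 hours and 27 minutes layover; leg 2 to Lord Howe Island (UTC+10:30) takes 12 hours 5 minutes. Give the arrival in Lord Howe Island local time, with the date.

4:31 AM on May 11

Convert departure to UTC: 1:44 AM + 10:00 = 11:44 AM UTC on May 9.
Add 14 hours and 45 minutes leg 1 → 2:29 AM UTC (May 10).
Add 3 hours 27 minutes layover in Dubai → 5:56 AM UTC.
Add 12 hours 5 minutes leg 2 → 6:01 PM UTC.
Lord Howe Island is UTC+10:30, so local arrival = 6:01 PM + 10:30 = 4:31 AM on May 11.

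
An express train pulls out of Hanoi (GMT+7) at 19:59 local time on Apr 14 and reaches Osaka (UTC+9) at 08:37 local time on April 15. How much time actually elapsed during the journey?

10 hours 38 minutes

Departure in UTC: 19:59 − 7:00 = 12:59 on Apr 14.
Arrival in UTC: 08:37 − 9:00 = 23:37 on Apr 14.
Elapsed = 23:37 − 12:59 = 10 hours 38 minutes.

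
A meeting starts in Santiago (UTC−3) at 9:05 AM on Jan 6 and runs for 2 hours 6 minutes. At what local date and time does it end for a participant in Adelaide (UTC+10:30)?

Adelaide is 13:30 ahead of Santiago.
After 2 hours and 6 minutes it is 11:11 AM in Santiago.
Shift by the zone difference: 11:11 AM + 13:30 = 12:41 AM on Jan 7 in Adelaide.

12:41 AM on January 7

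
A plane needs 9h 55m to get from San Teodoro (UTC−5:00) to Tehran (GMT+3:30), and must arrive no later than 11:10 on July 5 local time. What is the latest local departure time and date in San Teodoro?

Target arrival in UTC: 11:10 − 3:30 = 07:40 on Jul 5.
Subtract 9 hours 55 minutes → departure 21:45 UTC on Jul 4.
San Teodoro is UTC−5:00: 21:45 − 5:00 = 16:45 on Jul 4.

16:45 on July 4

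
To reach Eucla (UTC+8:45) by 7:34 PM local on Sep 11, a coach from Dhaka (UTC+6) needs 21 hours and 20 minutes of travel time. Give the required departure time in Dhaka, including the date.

Target arrival in UTC: 7:34 PM − 8:45 = 10:49 AM on Sep 11.
Subtract 21 hours and 20 minutes → departure 1:29 PM UTC on Sep 10.
Dhaka is UTC+6:00: 1:29 PM + 6:00 = 7:29 PM on Sep 10.

7:29 PM on September 10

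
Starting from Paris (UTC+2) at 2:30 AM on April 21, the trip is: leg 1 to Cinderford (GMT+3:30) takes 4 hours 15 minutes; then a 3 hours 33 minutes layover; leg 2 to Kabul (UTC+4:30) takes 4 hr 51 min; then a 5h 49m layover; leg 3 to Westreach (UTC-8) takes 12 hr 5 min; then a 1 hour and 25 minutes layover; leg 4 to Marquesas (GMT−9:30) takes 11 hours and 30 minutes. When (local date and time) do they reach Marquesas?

10:28 AM on April 22

Convert departure to UTC: 2:30 AM − 2:00 = 12:30 AM UTC on Apr 21.
Add 4 hours 15 minutes leg 1 → 4:45 AM UTC.
Add 3 hours and 33 minutes layover in Cinderford → 8:18 AM UTC.
Add 4 hours 51 minutes leg 2 → 1:09 PM UTC.
Add 5 hours 49 minutes layover in Kabul → 6:58 PM UTC.
Add 12 hours 5 minutes leg 3 → 7:03 AM UTC (Apr 22).
Add 1 hour and 25 minutes layover in Westreach → 8:28 AM UTC.
Add 11 hours 30 minutes leg 4 → 7:58 PM UTC.
Marquesas is UTC−9:30, so local arrival = 7:58 PM − 9:30 = 10:28 AM on Apr 22.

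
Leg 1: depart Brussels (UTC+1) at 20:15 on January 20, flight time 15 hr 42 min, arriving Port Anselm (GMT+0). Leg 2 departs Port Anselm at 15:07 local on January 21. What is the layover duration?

Convert departure to UTC: 20:15 − 1:00 = 19:15 UTC on Jan 20.
Add 15 hours and 42 minutes flight time → 10:57 UTC (Jan 21).
Port Anselm is UTC+0, so local arrival is the same: 10:57 on Jan 21.
Layover = 15:07 − 10:57 = 4 hours 10 minutes.

4 hours 10 minutes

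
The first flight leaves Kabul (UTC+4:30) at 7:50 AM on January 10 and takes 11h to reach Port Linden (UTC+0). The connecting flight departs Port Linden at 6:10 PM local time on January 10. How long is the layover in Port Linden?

Convert departure to UTC: 7:50 AM − 4:30 = 3:20 AM UTC on Jan 10.
Add 11 hours flight time → 2:20 PM UTC.
Port Linden is UTC+0, so local arrival is the same: 2:20 PM on Jan 10.
Layover = 6:10 PM − 2:20 PM = 3 hours 50 minutes.

3 hours 50 minutes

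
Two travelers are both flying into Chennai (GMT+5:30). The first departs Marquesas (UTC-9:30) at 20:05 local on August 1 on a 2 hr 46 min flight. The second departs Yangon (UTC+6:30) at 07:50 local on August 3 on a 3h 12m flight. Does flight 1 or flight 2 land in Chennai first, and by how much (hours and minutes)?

the first, by 20 hours 11 minutes

Flight 1 in UTC: 20:05 + 9:30 = 05:35 on Aug 2.
+2 hours and 46 minutes → arrive 08:21 UTC on Aug 2.
Flight 2 in UTC: 07:50 − 6:30 = 01:20 on Aug 3.
+3 hours and 12 minutes → arrive 04:32 UTC on Aug 3.
Flight 1 lands earlier by 20 hours 11 minutes.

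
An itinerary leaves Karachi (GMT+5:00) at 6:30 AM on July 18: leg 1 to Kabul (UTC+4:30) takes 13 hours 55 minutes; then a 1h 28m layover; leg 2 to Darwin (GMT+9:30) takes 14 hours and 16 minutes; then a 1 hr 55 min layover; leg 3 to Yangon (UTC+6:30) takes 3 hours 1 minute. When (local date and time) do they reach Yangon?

Convert departure to UTC: 6:30 AM − 5:00 = 1:30 AM UTC on Jul 18.
Add 13 hours 55 minutes leg 1 → 3:25 PM UTC.
Add 1 hour and 28 minutes layover in Kabul → 4:53 PM UTC.
Add 14 hours 16 minutes leg 2 → 7:09 AM UTC (Jul 19).
Add 1 hour 55 minutes layover in Darwin → 9:04 AM UTC.
Add 3 hours and 1 minute leg 3 → 12:05 PM UTC.
Yangon is UTC+6:30, so local arrival = 12:05 PM + 6:30 = 6:35 PM on Jul 19.

6:35 PM on July 19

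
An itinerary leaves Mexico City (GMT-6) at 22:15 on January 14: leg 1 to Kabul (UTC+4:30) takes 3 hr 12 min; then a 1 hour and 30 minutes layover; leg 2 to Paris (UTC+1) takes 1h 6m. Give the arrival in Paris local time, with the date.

Convert departure to UTC: 22:15 + 6:00 = 04:15 UTC on Jan 15.
Add 3 hours and 12 minutes leg 1 → 07:27 UTC.
Add 1 hour 30 minutes layover in Kabul → 08:57 UTC.
Add 1 hour and 6 minutes leg 2 → 10:03 UTC.
Paris is UTC+1:00, so local arrival = 10:03 + 1:00 = 11:03 on Jan 15.

11:03 on January 15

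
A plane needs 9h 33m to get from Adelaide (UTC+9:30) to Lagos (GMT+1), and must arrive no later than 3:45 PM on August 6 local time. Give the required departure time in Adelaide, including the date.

2:42 PM on August 6

Target arrival in UTC: 3:45 PM − 1:00 = 2:45 PM on Aug 6.
Subtract 9 hours and 33 minutes → departure 5:12 AM UTC on Aug 6.
Adelaide is UTC+9:30: 5:12 AM + 9:30 = 2:42 PM on Aug 6.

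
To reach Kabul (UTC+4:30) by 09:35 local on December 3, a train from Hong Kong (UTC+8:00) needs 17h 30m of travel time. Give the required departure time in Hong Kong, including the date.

Target arrival in UTC: 09:35 − 4:30 = 05:05 on Dec 3.
Subtract 17 hours and 30 minutes → departure 11:35 UTC on Dec 2.
Hong Kong is UTC+8:00: 11:35 + 8:00 = 19:35 on Dec 2.

19:35 on Dec 2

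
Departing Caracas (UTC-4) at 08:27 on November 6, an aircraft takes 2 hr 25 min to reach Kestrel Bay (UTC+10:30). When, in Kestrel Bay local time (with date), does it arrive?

01:22 on Nov 7

Kestrel Bay is 14:30 ahead of Caracas.
After 2 hours 25 minutes it is 10:52 in Caracas.
Shift by the zone difference: 10:52 + 14:30 = 01:22 on Nov 7 in Kestrel Bay.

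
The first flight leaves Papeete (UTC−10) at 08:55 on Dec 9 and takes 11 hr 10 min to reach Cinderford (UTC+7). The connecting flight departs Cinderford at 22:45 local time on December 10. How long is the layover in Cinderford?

9 hours 40 minutes

Convert departure to UTC: 08:55 + 10:00 = 18:55 UTC on Dec 9.
Add 11 hours and 10 minutes flight time → 06:05 UTC (Dec 10).
Cinderford is UTC+7:00, so local arrival = 06:05 + 7:00 = 13:05 on Dec 10.
Layover = 22:45 − 13:05 = 9 hours 40 minutes.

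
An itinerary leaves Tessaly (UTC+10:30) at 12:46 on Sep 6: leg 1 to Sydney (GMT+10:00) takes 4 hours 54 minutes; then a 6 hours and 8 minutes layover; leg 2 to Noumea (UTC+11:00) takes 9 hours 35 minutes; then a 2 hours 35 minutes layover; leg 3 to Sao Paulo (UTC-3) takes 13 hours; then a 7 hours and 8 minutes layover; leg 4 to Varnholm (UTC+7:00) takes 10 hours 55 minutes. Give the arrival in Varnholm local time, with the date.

Convert departure to UTC: 12:46 − 10:30 = 02:16 UTC on Sep 6.
Add 4 hours 54 minutes leg 1 → 07:10 UTC.
Add 6 hours and 8 minutes layover in Sydney → 13:18 UTC.
Add 9 hours and 35 minutes leg 2 → 22:53 UTC.
Add 2 hours 35 minutes layover in Noumea → 01:28 UTC (Sep 7).
Add 13 hours leg 3 → 14:28 UTC.
Add 7 hours and 8 minutes layover in Sao Paulo → 21:36 UTC.
Add 10 hours and 55 minutes leg 4 → 08:31 UTC (Sep 8).
Varnholm is UTC+7:00, so local arrival = 08:31 + 7:00 = 15:31 on Sep 8.

15:31 on September 8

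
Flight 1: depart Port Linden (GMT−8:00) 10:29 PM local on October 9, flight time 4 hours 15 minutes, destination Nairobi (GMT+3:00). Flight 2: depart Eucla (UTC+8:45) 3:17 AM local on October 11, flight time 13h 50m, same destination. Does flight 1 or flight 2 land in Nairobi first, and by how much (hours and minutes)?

Flight 1 in UTC: 10:29 PM + 8:00 = 6:29 AM on Oct 10.
+4 hours and 15 minutes → arrive 10:44 AM UTC on Oct 10.
Flight 2 in UTC: 3:17 AM − 8:45 = 6:32 PM on Oct 10.
+13 hours and 50 minutes → arrive 8:22 AM UTC on Oct 11.
Flight 1 lands earlier by 21 hours 38 minutes.

the first, by 21 hours 38 minutes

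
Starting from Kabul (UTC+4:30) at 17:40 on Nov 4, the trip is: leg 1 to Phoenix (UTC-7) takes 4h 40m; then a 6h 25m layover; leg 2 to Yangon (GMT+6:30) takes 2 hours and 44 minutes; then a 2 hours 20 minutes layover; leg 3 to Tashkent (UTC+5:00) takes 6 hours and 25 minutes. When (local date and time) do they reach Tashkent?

Convert departure to UTC: 17:40 − 4:30 = 13:10 UTC on Nov 4.
Add 4 hours and 40 minutes leg 1 → 17:50 UTC.
Add 6 hours 25 minutes layover in Phoenix → 00:15 UTC (Nov 5).
Add 2 hours 44 minutes leg 2 → 02:59 UTC.
Add 2 hours and 20 minutes layover in Yangon → 05:19 UTC.
Add 6 hours and 25 minutes leg 3 → 11:44 UTC.
Tashkent is UTC+5:00, so local arrival = 11:44 + 5:00 = 16:44 on Nov 5.

16:44 on November 5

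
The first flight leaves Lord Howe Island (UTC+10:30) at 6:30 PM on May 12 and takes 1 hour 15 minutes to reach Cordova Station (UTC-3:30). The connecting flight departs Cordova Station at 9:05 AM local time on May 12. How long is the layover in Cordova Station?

3 hours 20 minutes

Convert departure to UTC: 6:30 PM − 10:30 = 8:00 AM UTC on May 12.
Add 1 hour 15 minutes flight time → 9:15 AM UTC.
Cordova Station is UTC−3:30, so local arrival = 9:15 AM − 3:30 = 5:45 AM on May 12.
Layover = 9:05 AM − 5:45 AM = 3 hours 20 minutes.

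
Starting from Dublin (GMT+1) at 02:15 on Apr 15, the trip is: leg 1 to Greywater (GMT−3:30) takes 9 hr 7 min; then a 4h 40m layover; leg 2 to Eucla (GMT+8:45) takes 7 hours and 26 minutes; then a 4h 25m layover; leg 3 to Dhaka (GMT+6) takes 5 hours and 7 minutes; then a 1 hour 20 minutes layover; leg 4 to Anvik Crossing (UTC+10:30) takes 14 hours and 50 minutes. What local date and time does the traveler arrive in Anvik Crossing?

Convert departure to UTC: 02:15 − 1:00 = 01:15 UTC on Apr 15.
Add 9 hours and 7 minutes leg 1 → 10:22 UTC.
Add 4 hours 40 minutes layover in Greywater → 15:02 UTC.
Add 7 hours and 26 minutes leg 2 → 22:28 UTC.
Add 4 hours 25 minutes layover in Eucla → 02:53 UTC (Apr 16).
Add 5 hours and 7 minutes leg 3 → 08:00 UTC.
Add 1 hour 20 minutes layover in Dhaka → 09:20 UTC.
Add 14 hours 50 minutes leg 4 → 00:10 UTC (Apr 17).
Anvik Crossing is UTC+10:30, so local arrival = 00:10 + 10:30 = 10:40 on Apr 17.

10:40 on April 17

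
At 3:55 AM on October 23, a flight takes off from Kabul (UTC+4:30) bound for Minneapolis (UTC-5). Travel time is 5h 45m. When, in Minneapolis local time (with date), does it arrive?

Convert departure to UTC: 3:55 AM − 4:30 = 11:25 PM UTC on Oct 22.
Add 5 hours 45 minutes travel time → 5:10 AM UTC (Oct 23).
Minneapolis is UTC−5:00, so local arrival = 5:10 AM − 5:00 = 12:10 AM on Oct 23.

12:10 AM on Oct 23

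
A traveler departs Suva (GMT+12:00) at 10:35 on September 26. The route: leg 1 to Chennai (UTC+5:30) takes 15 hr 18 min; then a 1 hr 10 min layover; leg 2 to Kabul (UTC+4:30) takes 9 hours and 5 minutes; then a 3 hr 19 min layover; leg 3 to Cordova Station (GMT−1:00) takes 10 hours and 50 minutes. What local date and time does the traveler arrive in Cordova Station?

Convert departure to UTC: 10:35 − 12:00 = 22:35 UTC on Sep 25.
Add 15 hours and 18 minutes leg 1 → 13:53 UTC (Sep 26).
Add 1 hour and 10 minutes layover in Chennai → 15:03 UTC.
Add 9 hours 5 minutes leg 2 → 00:08 UTC (Sep 27).
Add 3 hours 19 minutes layover in Kabul → 03:27 UTC.
Add 10 hours and 50 minutes leg 3 → 14:17 UTC.
Cordova Station is UTC−1:00, so local arrival = 14:17 − 1:00 = 13:17 on Sep 27.

13:17 on September 27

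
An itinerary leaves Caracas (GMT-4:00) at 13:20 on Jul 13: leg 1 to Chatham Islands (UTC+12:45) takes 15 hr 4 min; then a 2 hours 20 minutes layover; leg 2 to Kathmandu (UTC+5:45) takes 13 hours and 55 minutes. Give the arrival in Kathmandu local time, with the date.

06:24 on July 15

Convert departure to UTC: 13:20 + 4:00 = 17:20 UTC on Jul 13.
Add 15 hours 4 minutes leg 1 → 08:24 UTC (Jul 14).
Add 2 hours 20 minutes layover in Chatham Islands → 10:44 UTC.
Add 13 hours and 55 minutes leg 2 → 00:39 UTC (Jul 15).
Kathmandu is UTC+5:45, so local arrival = 00:39 + 5:45 = 06:24 on Jul 15.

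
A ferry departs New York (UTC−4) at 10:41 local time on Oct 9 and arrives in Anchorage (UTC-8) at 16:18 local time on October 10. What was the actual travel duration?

33 hours 37 minutes

Anchorage is 4:00 behind New York.
Clock-face elapsed time (ignoring zones) is 29 hours 37 minutes.
Actual elapsed = 29 hours 37 minutes + 4:00 = 33 hours 37 minutes.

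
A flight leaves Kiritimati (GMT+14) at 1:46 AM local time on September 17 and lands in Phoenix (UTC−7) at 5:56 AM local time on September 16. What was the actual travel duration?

1 hour 10 minutes

Departure in UTC: 1:46 AM − 14:00 = 11:46 AM on Sep 16.
Arrival in UTC: 5:56 AM + 7:00 = 12:56 PM on Sep 16.
Elapsed = 12:56 PM − 11:46 AM = 1 hour 10 minutes.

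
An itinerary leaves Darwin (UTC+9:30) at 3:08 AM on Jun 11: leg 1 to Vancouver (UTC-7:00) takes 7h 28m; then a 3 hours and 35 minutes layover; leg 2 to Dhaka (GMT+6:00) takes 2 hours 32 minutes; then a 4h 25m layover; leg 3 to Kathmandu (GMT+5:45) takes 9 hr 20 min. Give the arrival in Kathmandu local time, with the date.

Convert departure to UTC: 3:08 AM − 9:30 = 5:38 PM UTC on Jun 10.
Add 7 hours 28 minutes leg 1 → 1:06 AM UTC (Jun 11).
Add 3 hours and 35 minutes layover in Vancouver → 4:41 AM UTC.
Add 2 hours 32 minutes leg 2 → 7:13 AM UTC.
Add 4 hours and 25 minutes layover in Dhaka → 11:38 AM UTC.
Add 9 hours and 20 minutes leg 3 → 8:58 PM UTC.
Kathmandu is UTC+5:45, so local arrival = 8:58 PM + 5:45 = 2:43 AM on Jun 12.

2:43 AM on June 12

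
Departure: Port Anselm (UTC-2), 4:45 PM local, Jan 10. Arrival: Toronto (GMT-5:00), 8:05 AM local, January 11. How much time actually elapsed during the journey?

18 hours 20 minutes

Departure in UTC: 4:45 PM + 2:00 = 6:45 PM on Jan 10.
Arrival in UTC: 8:05 AM + 5:00 = 1:05 PM on Jan 11.
Elapsed = 1:05 PM − 6:45 PM (+1 day) = 18 hours 20 minutes.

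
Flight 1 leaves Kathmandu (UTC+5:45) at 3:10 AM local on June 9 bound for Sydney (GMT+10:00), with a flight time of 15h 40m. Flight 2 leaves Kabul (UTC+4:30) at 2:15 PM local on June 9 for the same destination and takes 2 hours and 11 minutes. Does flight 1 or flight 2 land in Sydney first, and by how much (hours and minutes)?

the second, by 1 hour 9 minutes

Flight 1 in UTC: 3:10 AM − 5:45 = 9:25 PM on Jun 8.
+15 hours and 40 minutes → arrive 1:05 PM UTC on Jun 9.
Flight 2 in UTC: 2:15 PM − 4:30 = 9:45 AM on Jun 9.
+2 hours 11 minutes → arrive 11:56 AM UTC on Jun 9.
Flight 2 lands earlier by 1 hour 9 minutes.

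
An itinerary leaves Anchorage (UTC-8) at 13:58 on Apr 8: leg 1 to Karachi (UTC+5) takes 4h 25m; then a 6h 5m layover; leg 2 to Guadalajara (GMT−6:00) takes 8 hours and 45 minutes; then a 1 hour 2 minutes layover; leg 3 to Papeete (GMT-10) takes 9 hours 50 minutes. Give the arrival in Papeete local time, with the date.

Convert departure to UTC: 13:58 + 8:00 = 21:58 UTC on Apr 8.
Add 4 hours and 25 minutes leg 1 → 02:23 UTC (Apr 9).
Add 6 hours 5 minutes layover in Karachi → 08:28 UTC.
Add 8 hours and 45 minutes leg 2 → 17:13 UTC.
Add 1 hour 2 minutes layover in Guadalajara → 18:15 UTC.
Add 9 hours 50 minutes leg 3 → 04:05 UTC (Apr 10).
Papeete is UTC−10:00, so local arrival = 04:05 − 10:00 = 18:05 on Apr 9.

18:05 on Apr 9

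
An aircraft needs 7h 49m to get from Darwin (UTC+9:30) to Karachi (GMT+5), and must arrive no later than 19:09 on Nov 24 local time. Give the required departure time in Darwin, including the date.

15:50 on Nov 24

Target arrival in UTC: 19:09 − 5:00 = 14:09 on Nov 24.
Subtract 7 hours 49 minutes → departure 06:20 UTC on Nov 24.
Darwin is UTC+9:30: 06:20 + 9:30 = 15:50 on Nov 24.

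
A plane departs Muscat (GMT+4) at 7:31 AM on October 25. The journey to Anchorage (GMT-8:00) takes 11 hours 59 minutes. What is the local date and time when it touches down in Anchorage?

Convert departure to UTC: 7:31 AM − 4:00 = 3:31 AM UTC on Oct 25.
Add 11 hours and 59 minutes travel time → 3:30 PM UTC.
Anchorage is UTC−8:00, so local arrival = 3:30 PM − 8:00 = 7:30 AM on Oct 25.

7:30 AM on October 25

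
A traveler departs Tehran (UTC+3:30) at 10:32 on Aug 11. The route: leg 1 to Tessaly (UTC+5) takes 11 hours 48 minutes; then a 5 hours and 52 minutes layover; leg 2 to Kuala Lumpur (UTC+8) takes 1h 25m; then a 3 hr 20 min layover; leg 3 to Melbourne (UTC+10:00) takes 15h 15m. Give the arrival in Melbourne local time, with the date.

Convert departure to UTC: 10:32 − 3:30 = 07:02 UTC on Aug 11.
Add 11 hours and 48 minutes leg 1 → 18:50 UTC.
Add 5 hours 52 minutes layover in Tessaly → 00:42 UTC (Aug 12).
Add 1 hour 25 minutes leg 2 → 02:07 UTC.
Add 3 hours and 20 minutes layover in Kuala Lumpur → 05:27 UTC.
Add 15 hours and 15 minutes leg 3 → 20:42 UTC.
Melbourne is UTC+10:00, so local arrival = 20:42 + 10:00 = 06:42 on Aug 13.

06:42 on August 13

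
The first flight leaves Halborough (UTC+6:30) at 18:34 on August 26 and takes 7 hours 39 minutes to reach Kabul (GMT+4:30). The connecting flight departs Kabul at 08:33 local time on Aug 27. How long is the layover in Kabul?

8 hours 20 minutes

Convert departure to UTC: 18:34 − 6:30 = 12:04 UTC on Aug 26.
Add 7 hours and 39 minutes flight time → 19:43 UTC.
Kabul is UTC+4:30, so local arrival = 19:43 + 4:30 = 00:13 on Aug 27.
Layover = 08:33 − 00:13 = 8 hours 20 minutes.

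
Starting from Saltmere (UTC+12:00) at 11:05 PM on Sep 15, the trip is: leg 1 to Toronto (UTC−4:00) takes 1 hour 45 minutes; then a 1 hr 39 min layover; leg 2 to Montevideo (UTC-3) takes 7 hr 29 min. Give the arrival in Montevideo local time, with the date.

6:58 PM on September 15

Convert departure to UTC: 11:05 PM − 12:00 = 11:05 AM UTC on Sep 15.
Add 1 hour 45 minutes leg 1 → 12:50 PM UTC.
Add 1 hour 39 minutes layover in Toronto → 2:29 PM UTC.
Add 7 hours and 29 minutes leg 2 → 9:58 PM UTC.
Montevideo is UTC−3:00, so local arrival = 9:58 PM − 3:00 = 6:58 PM on Sep 15.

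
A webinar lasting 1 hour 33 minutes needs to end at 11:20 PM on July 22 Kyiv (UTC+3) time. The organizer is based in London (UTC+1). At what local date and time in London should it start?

7:47 PM on July 22

Target end time in UTC: 11:20 PM − 3:00 = 8:20 PM on Jul 22.
Subtract 1 hour and 33 minutes → start 6:47 PM UTC on Jul 22.
London is UTC+1:00: 6:47 PM + 1:00 = 7:47 PM on Jul 22.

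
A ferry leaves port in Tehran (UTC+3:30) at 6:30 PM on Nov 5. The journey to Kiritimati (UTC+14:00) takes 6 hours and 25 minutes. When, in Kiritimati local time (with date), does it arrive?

11:25 AM on Nov 6

Kiritimati is 10:30 ahead of Tehran.
After 6 hours and 25 minutes it is 12:55 AM (Nov 6) in Tehran.
Shift by the zone difference: 12:55 AM + 10:30 = 11:25 AM on Nov 6 in Kiritimati.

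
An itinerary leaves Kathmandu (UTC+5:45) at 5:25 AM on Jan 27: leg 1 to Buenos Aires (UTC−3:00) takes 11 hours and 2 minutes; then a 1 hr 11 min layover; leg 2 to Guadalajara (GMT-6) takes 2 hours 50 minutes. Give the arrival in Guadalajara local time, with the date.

8:43 AM on January 27

Convert departure to UTC: 5:25 AM − 5:45 = 11:40 PM UTC on Jan 26.
Add 11 hours 2 minutes leg 1 → 10:42 AM UTC (Jan 27).
Add 1 hour and 11 minutes layover in Buenos Aires → 11:53 AM UTC.
Add 2 hours 50 minutes leg 2 → 2:43 PM UTC.
Guadalajara is UTC−6:00, so local arrival = 2:43 PM − 6:00 = 8:43 AM on Jan 27.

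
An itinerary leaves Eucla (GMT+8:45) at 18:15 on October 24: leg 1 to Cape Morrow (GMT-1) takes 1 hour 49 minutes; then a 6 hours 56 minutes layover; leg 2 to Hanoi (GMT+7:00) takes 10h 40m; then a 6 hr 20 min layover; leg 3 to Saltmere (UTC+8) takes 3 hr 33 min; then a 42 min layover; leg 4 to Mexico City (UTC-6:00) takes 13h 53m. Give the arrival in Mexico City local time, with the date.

Convert departure to UTC: 18:15 − 8:45 = 09:30 UTC on Oct 24.
Add 1 hour 49 minutes leg 1 → 11:19 UTC.
Add 6 hours 56 minutes layover in Cape Morrow → 18:15 UTC.
Add 10 hours 40 minutes leg 2 → 04:55 UTC (Oct 25).
Add 6 hours 20 minutes layover in Hanoi → 11:15 UTC.
Add 3 hours and 33 minutes leg 3 → 14:48 UTC.
Add 42 minutes layover in Saltmere → 15:30 UTC.
Add 13 hours 53 minutes leg 4 → 05:23 UTC (Oct 26).
Mexico City is UTC−6:00, so local arrival = 05:23 − 6:00 = 23:23 on Oct 25.

23:23 on Oct 25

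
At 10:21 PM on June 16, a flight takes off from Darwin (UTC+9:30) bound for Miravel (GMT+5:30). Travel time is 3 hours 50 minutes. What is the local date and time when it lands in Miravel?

Miravel is 4:00 behind Darwin.
After 3 hours and 50 minutes it is 2:11 AM (Jun 17) in Darwin.
Shift by the zone difference: 2:11 AM − 4:00 = 10:11 PM on Jun 16 in Miravel.

10:11 PM on June 16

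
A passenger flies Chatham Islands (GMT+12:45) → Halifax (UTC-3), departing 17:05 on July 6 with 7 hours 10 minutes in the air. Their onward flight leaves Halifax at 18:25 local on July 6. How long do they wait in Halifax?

Convert departure to UTC: 17:05 − 12:45 = 04:20 UTC on Jul 6.
Add 7 hours 10 minutes flight time → 11:30 UTC.
Halifax is UTC−3:00, so local arrival = 11:30 − 3:00 = 08:30 on Jul 6.
Layover = 18:25 − 08:30 = 9 hours 55 minutes.

9 hours 55 minutes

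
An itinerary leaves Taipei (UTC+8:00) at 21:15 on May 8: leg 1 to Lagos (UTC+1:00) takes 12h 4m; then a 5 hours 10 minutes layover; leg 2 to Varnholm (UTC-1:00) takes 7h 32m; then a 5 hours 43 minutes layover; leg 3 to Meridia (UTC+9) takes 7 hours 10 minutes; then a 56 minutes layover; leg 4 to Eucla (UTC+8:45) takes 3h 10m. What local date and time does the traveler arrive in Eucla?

15:45 on May 10

Convert departure to UTC: 21:15 − 8:00 = 13:15 UTC on May 8.
Add 12 hours and 4 minutes leg 1 → 01:19 UTC (May 9).
Add 5 hours 10 minutes layover in Lagos → 06:29 UTC.
Add 7 hours 32 minutes leg 2 → 14:01 UTC.
Add 5 hours 43 minutes layover in Varnholm → 19:44 UTC.
Add 7 hours 10 minutes leg 3 → 02:54 UTC (May 10).
Add 56 minutes layover in Meridia → 03:50 UTC.
Add 3 hours and 10 minutes leg 4 → 07:00 UTC.
Eucla is UTC+8:45, so local arrival = 07:00 + 8:45 = 15:45 on May 10.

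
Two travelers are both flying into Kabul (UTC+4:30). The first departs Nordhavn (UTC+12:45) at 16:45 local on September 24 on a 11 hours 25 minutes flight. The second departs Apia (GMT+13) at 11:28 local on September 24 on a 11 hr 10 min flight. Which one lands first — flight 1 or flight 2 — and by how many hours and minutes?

Flight 1 in UTC: 16:45 − 12:45 = 04:00 on Sep 24.
+11 hours and 25 minutes → arrive 15:25 UTC on Sep 24.
Flight 2 in UTC: 11:28 − 13:00 = 22:28 on Sep 23.
+11 hours 10 minutes → arrive 09:38 UTC on Sep 24.
Flight 2 lands earlier by 5 hours 47 minutes.

the second, by 5 hours 47 minutes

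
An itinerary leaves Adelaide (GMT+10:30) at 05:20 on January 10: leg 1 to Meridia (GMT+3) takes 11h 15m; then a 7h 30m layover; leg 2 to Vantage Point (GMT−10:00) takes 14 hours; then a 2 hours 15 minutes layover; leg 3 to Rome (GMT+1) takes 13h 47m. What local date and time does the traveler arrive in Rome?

Convert departure to UTC: 05:20 − 10:30 = 18:50 UTC on Jan 9.
Add 11 hours and 15 minutes leg 1 → 06:05 UTC (Jan 10).
Add 7 hours 30 minutes layover in Meridia → 13:35 UTC.
Add 14 hours leg 2 → 03:35 UTC (Jan 11).
Add 2 hours 15 minutes layover in Vantage Point → 05:50 UTC.
Add 13 hours and 47 minutes leg 3 → 19:37 UTC.
Rome is UTC+1:00, so local arrival = 19:37 + 1:00 = 20:37 on Jan 11.

20:37 on January 11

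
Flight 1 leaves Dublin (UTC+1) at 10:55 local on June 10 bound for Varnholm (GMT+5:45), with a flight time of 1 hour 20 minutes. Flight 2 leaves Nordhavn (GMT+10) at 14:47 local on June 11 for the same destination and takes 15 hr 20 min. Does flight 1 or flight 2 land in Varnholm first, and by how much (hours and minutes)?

Flight 1 in UTC: 10:55 − 1:00 = 09:55 on Jun 10.
+1 hour and 20 minutes → arrive 11:15 UTC on Jun 10.
Flight 2 in UTC: 14:47 − 10:00 = 04:47 on Jun 11.
+15 hours and 20 minutes → arrive 20:07 UTC on Jun 11.
Flight 1 lands earlier by 32 hours 52 minutes.

the first, by 32 hours 52 minutes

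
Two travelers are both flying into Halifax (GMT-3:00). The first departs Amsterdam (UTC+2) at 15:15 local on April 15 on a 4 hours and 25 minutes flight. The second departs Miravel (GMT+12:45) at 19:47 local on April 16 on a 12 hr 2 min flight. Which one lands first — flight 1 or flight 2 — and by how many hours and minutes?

the first, by 25 hours 24 minutes

Flight 1 in UTC: 15:15 − 2:00 = 13:15 on Apr 15.
+4 hours 25 minutes → arrive 17:40 UTC on Apr 15.
Flight 2 in UTC: 19:47 − 12:45 = 07:02 on Apr 16.
+12 hours and 2 minutes → arrive 19:04 UTC on Apr 16.
Flight 1 lands earlier by 25 hours 24 minutes.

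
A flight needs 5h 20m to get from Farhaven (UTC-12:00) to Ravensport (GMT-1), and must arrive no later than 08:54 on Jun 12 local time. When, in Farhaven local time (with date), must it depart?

16:34 on June 11

Target arrival in UTC: 08:54 + 1:00 = 09:54 on Jun 12.
Subtract 5 hours and 20 minutes → departure 04:34 UTC on Jun 12.
Farhaven is UTC−12:00: 04:34 − 12:00 = 16:34 on Jun 11.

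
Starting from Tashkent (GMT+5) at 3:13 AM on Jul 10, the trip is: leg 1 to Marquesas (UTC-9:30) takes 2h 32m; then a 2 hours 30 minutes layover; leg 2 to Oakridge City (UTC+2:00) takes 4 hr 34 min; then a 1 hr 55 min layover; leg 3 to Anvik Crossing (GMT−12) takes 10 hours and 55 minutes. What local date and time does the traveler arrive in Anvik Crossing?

Convert departure to UTC: 3:13 AM − 5:00 = 10:13 PM UTC on Jul 9.
Add 2 hours 32 minutes leg 1 → 12:45 AM UTC (Jul 10).
Add 2 hours and 30 minutes layover in Marquesas → 3:15 AM UTC.
Add 4 hours 34 minutes leg 2 → 7:49 AM UTC.
Add 1 hour 55 minutes layover in Oakridge City → 9:44 AM UTC.
Add 10 hours and 55 minutes leg 3 → 8:39 PM UTC.
Anvik Crossing is UTC−12:00, so local arrival = 8:39 PM − 12:00 = 8:39 AM on Jul 10.

8:39 AM on July 10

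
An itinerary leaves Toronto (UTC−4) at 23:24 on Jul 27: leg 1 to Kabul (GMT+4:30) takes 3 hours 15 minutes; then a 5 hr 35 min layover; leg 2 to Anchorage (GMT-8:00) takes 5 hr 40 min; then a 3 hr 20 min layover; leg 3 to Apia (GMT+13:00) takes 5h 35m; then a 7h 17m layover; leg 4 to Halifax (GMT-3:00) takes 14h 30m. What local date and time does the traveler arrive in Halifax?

21:36 on July 29

Convert departure to UTC: 23:24 + 4:00 = 03:24 UTC on Jul 28.
Add 3 hours 15 minutes leg 1 → 06:39 UTC.
Add 5 hours 35 minutes layover in Kabul → 12:14 UTC.
Add 5 hours 40 minutes leg 2 → 17:54 UTC.
Add 3 hours 20 minutes layover in Anchorage → 21:14 UTC.
Add 5 hours 35 minutes leg 3 → 02:49 UTC (Jul 29).
Add 7 hours 17 minutes layover in Apia → 10:06 UTC.
Add 14 hours and 30 minutes leg 4 → 00:36 UTC (Jul 30).
Halifax is UTC−3:00, so local arrival = 00:36 − 3:00 = 21:36 on Jul 29.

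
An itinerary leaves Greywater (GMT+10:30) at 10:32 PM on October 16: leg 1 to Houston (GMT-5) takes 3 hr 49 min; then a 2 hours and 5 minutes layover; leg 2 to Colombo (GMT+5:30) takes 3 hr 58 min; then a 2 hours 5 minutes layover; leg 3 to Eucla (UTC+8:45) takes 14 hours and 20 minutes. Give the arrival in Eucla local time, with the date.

Convert departure to UTC: 10:32 PM − 10:30 = 12:02 PM UTC on Oct 16.
Add 3 hours 49 minutes leg 1 → 3:51 PM UTC.
Add 2 hours 5 minutes layover in Houston → 5:56 PM UTC.
Add 3 hours and 58 minutes leg 2 → 9:54 PM UTC.
Add 2 hours and 5 minutes layover in Colombo → 11:59 PM UTC.
Add 14 hours 20 minutes leg 3 → 2:19 PM UTC (Oct 17).
Eucla is UTC+8:45, so local arrival = 2:19 PM + 8:45 = 11:04 PM on Oct 17.

11:04 PM on October 17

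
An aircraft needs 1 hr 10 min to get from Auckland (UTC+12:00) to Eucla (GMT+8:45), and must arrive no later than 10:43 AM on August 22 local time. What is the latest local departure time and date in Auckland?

Target arrival in UTC: 10:43 AM − 8:45 = 1:58 AM on Aug 22.
Subtract 1 hour 10 minutes → departure 12:48 AM UTC on Aug 22.
Auckland is UTC+12:00: 12:48 AM + 12:00 = 12:48 PM on Aug 22.

12:48 PM on Aug 22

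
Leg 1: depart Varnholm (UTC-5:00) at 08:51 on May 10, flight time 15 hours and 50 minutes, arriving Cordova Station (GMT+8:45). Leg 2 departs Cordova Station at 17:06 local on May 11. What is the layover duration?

2 hours 40 minutes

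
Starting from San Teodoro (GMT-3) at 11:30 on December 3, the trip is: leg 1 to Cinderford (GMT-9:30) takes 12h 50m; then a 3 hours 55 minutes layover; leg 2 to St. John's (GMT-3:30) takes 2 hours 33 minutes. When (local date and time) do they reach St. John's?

06:18 on December 4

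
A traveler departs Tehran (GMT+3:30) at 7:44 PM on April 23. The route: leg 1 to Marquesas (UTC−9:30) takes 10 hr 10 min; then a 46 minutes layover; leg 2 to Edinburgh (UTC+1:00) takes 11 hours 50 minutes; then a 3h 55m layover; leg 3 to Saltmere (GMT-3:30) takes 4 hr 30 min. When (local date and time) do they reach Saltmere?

Convert departure to UTC: 7:44 PM − 3:30 = 4:14 PM UTC on Apr 23.
Add 10 hours and 10 minutes leg 1 → 2:24 AM UTC (Apr 24).
Add 46 minutes layover in Marquesas → 3:10 AM UTC.
Add 11 hours 50 minutes leg 2 → 3:00 PM UTC.
Add 3 hours 55 minutes layover in Edinburgh → 6:55 PM UTC.
Add 4 hours and 30 minutes leg 3 → 11:25 PM UTC.
Saltmere is UTC−3:30, so local arrival = 11:25 PM − 3:30 = 7:55 PM on Apr 24.

7:55 PM on April 24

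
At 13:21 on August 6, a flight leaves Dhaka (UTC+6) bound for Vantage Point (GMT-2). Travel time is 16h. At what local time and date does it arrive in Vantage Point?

Convert departure to UTC: 13:21 − 6:00 = 07:21 UTC on Aug 6.
Add 16 hours travel time → 23:21 UTC.
Vantage Point is UTC−2:00, so local arrival = 23:21 − 2:00 = 21:21 on Aug 6.

21:21 on Aug 6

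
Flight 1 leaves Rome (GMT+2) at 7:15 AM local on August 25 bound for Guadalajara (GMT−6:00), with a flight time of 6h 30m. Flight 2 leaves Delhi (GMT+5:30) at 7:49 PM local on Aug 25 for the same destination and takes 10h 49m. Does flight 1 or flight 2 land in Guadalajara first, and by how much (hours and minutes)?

Flight 1 in UTC: 7:15 AM − 2:00 = 5:15 AM on Aug 25.
+6 hours 30 minutes → arrive 11:45 AM UTC on Aug 25.
Flight 2 in UTC: 7:49 PM − 5:30 = 2:19 PM on Aug 25.
+10 hours and 49 minutes → arrive 1:08 AM UTC on Aug 26.
Flight 1 lands earlier by 13 hours 23 minutes.

the first, by 13 hours 23 minutes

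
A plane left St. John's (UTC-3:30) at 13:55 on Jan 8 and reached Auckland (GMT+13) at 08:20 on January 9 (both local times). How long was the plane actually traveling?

1 hour 55 minutes

Departure in UTC: 13:55 + 3:30 = 17:25 on Jan 8.
Arrival in UTC: 08:20 − 13:00 = 19:20 on Jan 8.
Elapsed = 19:20 − 17:25 = 1 hour 55 minutes.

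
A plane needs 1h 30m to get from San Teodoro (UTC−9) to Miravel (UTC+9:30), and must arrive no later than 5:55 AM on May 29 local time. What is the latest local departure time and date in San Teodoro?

9:55 AM on May 28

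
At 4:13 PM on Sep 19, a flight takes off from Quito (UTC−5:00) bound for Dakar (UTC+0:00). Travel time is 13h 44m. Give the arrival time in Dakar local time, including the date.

Dakar is 5:00 ahead of Quito.
After 13 hours and 44 minutes it is 5:57 AM (Sep 20) in Quito.
Shift by the zone difference: 5:57 AM + 5:00 = 10:57 AM on Sep 20 in Dakar.

10:57 AM on September 20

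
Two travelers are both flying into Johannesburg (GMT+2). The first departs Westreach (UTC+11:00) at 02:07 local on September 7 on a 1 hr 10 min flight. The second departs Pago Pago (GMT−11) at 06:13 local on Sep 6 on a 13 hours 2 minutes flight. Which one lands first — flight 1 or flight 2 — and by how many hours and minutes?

the first, by 13 hours 58 minutes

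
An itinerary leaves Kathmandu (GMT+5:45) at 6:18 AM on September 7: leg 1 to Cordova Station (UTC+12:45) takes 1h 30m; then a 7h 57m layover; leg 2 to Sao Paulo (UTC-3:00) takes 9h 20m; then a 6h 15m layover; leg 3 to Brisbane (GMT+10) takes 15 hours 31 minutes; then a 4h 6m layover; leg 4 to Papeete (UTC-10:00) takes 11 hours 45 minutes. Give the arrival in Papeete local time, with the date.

Convert departure to UTC: 6:18 AM − 5:45 = 12:33 AM UTC on Sep 7.
Add 1 hour 30 minutes leg 1 → 2:03 AM UTC.
Add 7 hours 57 minutes layover in Cordova Station → 10:00 AM UTC.
Add 9 hours 20 minutes leg 2 → 7:20 PM UTC.
Add 6 hours 15 minutes layover in Sao Paulo → 1:35 AM UTC (Sep 8).
Add 15 hours 31 minutes leg 3 → 5:06 PM UTC.
Add 4 hours and 6 minutes layover in Brisbane → 9:12 PM UTC.
Add 11 hours and 45 minutes leg 4 → 8:57 AM UTC (Sep 9).
Papeete is UTC−10:00, so local arrival = 8:57 AM − 10:00 = 10:57 PM on Sep 8.

10:57 PM on Sep 8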